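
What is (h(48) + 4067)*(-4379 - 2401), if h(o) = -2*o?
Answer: -26923380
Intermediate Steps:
h(o) = -2*o
(h(48) + 4067)*(-4379 - 2401) = (-2*48 + 4067)*(-4379 - 2401) = (-96 + 4067)*(-6780) = 3971*(-6780) = -26923380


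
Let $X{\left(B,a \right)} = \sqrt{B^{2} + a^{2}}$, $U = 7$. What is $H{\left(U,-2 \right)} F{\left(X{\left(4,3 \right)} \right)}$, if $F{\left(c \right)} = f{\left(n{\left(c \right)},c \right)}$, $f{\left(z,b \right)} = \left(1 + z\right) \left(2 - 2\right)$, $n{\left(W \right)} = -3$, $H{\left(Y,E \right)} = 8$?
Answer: $0$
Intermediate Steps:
$f{\left(z,b \right)} = 0$ ($f{\left(z,b \right)} = \left(1 + z\right) 0 = 0$)
$F{\left(c \right)} = 0$
$H{\left(U,-2 \right)} F{\left(X{\left(4,3 \right)} \right)} = 8 \cdot 0 = 0$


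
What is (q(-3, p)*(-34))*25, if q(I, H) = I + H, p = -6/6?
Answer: 3400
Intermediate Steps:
p = -1 (p = -6*⅙ = -1)
q(I, H) = H + I
(q(-3, p)*(-34))*25 = ((-1 - 3)*(-34))*25 = -4*(-34)*25 = 136*25 = 3400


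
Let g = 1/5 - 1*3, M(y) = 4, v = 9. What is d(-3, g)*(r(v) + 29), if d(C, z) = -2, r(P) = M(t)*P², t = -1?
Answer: -706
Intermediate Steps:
r(P) = 4*P²
g = -14/5 (g = 1*(⅕) - 3 = ⅕ - 3 = -14/5 ≈ -2.8000)
d(-3, g)*(r(v) + 29) = -2*(4*9² + 29) = -2*(4*81 + 29) = -2*(324 + 29) = -2*353 = -706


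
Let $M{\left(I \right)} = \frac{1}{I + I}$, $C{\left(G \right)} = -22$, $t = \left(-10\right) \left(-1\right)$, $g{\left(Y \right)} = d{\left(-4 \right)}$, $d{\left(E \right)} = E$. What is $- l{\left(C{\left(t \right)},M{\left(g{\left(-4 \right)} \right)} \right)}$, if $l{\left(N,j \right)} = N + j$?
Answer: $\frac{177}{8} \approx 22.125$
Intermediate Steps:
$g{\left(Y \right)} = -4$
$t = 10$
$M{\left(I \right)} = \frac{1}{2 I}$
$- l{\left(C{\left(t \right)},M{\left(g{\left(-4 \right)} \right)} \right)} = - (-22 + \frac{1}{2 \left(-4\right)}) = - (-22 + \frac{1}{2} \left(- \frac{1}{4}\right)) = - (-22 - \frac{1}{8}) = \left(-1\right) \left(- \frac{177}{8}\right) = \frac{177}{8}$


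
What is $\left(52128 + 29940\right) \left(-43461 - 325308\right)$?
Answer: $-30264134292$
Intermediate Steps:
$\left(52128 + 29940\right) \left(-43461 - 325308\right) = 82068 \left(-368769\right) = -30264134292$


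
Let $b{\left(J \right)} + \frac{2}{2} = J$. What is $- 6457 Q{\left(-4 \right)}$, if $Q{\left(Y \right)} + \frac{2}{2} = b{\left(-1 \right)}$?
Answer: $19371$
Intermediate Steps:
$b{\left(J \right)} = -1 + J$
$Q{\left(Y \right)} = -3$ ($Q{\left(Y \right)} = -1 - 2 = -3$)
$- 6457 Q{\left(-4 \right)} = \left(-6457\right) \left(-3\right) = 19371$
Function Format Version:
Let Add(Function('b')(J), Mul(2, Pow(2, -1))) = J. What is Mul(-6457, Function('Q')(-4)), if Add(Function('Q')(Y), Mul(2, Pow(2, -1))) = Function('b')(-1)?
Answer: 19371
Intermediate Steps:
Function('b')(J) = Add(-1, J)
Function('Q')(Y) = -3 (Function('Q')(Y) = Add(-1, Add(-1, -1)) = Add(-1, -2) = -3)
Mul(-6457, Function('Q')(-4)) = Mul(-6457, -3) = 19371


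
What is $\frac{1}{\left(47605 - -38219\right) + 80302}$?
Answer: $\frac{1}{166126} \approx 6.0195 \cdot 10^{-6}$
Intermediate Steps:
$\frac{1}{\left(47605 - -38219\right) + 80302} = \frac{1}{\left(47605 + 38219\right) + 80302} = \frac{1}{85824 + 80302} = \frac{1}{166126}$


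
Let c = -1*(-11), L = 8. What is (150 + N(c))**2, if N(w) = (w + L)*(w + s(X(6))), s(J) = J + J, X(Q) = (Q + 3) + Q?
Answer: 863041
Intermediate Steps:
c = 11
X(Q) = 3 + 2*Q (X(Q) = (3 + Q) + Q = 3 + 2*Q)
s(J) = 2*J
N(w) = (8 + w)*(30 + w) (N(w) = (w + 8)*(w + 2*(3 + 2*6)) = (8 + w)*(w + 2*(3 + 12)) = (8 + w)*(w + 2*15) = (8 + w)*(w + 30) = (8 + w)*(30 + w))
(150 + N(c))**2 = (150 + (240 + 11**2 + 38*11))**2 = (150 + (240 + 121 + 418))**2 = (150 + 779)**2 = 929**2 = 863041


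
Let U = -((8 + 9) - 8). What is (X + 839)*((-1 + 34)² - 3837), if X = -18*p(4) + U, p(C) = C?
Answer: -2082984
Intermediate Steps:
U = -9 (U = -(17 - 8) = -1*9 = -9)
X = -81 (X = -18*4 - 9 = -72 - 9 = -81)
(X + 839)*((-1 + 34)² - 3837) = (-81 + 839)*((-1 + 34)² - 3837) = 758*(33² - 3837) = 758*(1089 - 3837) = 758*(-2748) = -2082984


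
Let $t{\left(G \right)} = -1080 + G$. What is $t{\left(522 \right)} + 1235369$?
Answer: $1234811$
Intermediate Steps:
$t{\left(522 \right)} + 1235369 = \left(-1080 + 522\right) + 1235369 = -558 + 1235369 = 1234811$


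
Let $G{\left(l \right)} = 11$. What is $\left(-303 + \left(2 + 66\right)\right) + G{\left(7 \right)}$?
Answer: $-224$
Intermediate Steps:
$\left(-303 + \left(2 + 66\right)\right) + G{\left(7 \right)} = \left(-303 + \left(2 + 66\right)\right) + 11 = \left(-303 + 68\right) + 11 = -235 + 11 = -224$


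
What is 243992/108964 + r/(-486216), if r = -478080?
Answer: 592799734/183958473 ≈ 3.2225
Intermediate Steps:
243992/108964 + r/(-486216) = 243992/108964 - 478080/(-486216) = 243992*(1/108964) - 478080*(-1/486216) = 60998/27241 + 6640/6753 = 592799734/183958473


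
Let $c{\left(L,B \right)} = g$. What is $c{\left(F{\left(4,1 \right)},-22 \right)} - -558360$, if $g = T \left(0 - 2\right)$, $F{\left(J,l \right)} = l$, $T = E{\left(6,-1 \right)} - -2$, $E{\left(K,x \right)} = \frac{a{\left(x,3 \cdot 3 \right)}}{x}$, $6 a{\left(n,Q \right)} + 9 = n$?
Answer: $\frac{1675058}{3} \approx 5.5835 \cdot 10^{5}$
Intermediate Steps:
$a{\left(n,Q \right)} = - \frac{3}{2} + \frac{n}{6}$
$E{\left(K,x \right)} = \frac{- \frac{3}{2} + \frac{x}{6}}{x}$
$T = \frac{11}{3}$ ($T = \frac{-9 - 1}{6 \left(-1\right)} - -2 = \frac{1}{6} \left(-1\right) \left(-10\right) + 2 = \frac{5}{3} + 2 = \frac{11}{3} \approx 3.6667$)
$g = - \frac{22}{3}$ ($g = \frac{11 \left(0 - 2\right)}{3} = \frac{11}{3} \left(-2\right) = - \frac{22}{3} \approx -7.3333$)
$c{\left(L,B \right)} = - \frac{22}{3}$
$c{\left(F{\left(4,1 \right)},-22 \right)} - -558360 = - \frac{22}{3} - -558360 = - \frac{22}{3} + 558360 = \frac{1675058}{3}$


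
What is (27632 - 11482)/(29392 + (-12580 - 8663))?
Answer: 16150/8149 ≈ 1.9818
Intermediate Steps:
(27632 - 11482)/(29392 + (-12580 - 8663)) = 16150/(29392 - 21243) = 16150/8149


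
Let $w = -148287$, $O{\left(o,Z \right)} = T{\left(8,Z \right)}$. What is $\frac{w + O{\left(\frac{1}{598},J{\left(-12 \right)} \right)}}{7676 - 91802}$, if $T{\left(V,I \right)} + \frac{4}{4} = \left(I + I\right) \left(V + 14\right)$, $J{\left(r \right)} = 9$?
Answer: $\frac{73946}{42063} \approx 1.758$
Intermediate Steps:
$T{\left(V,I \right)} = -1 + 2 I \left(14 + V\right)$ ($T{\left(V,I \right)} = -1 + \left(I + I\right) \left(V + 14\right) = -1 + 2 I \left(14 + V\right)$)
$O{\left(o,Z \right)} = -1 + 44 Z$ ($O{\left(o,Z \right)} = -1 + 28 Z + 2 Z 8 = -1 + 28 Z + 16 Z = -1 + 44 Z$)
$\frac{w + O{\left(\frac{1}{598},J{\left(-12 \right)} \right)}}{7676 - 91802} = \frac{-148287 + \left(-1 + 44 \cdot 9\right)}{7676 - 91802} = \frac{-148287 + \left(-1 + 396\right)}{-84126} = \left(-148287 + 395\right) \left(- \frac{1}{84126}\right) = \left(-147892\right) \left(- \frac{1}{84126}\right) = \frac{73946}{42063}$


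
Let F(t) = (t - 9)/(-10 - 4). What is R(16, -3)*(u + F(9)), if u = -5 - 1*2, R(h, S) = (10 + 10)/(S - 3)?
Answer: 70/3 ≈ 23.333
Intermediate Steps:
R(h, S) = 20/(-3 + S)
F(t) = 9/14 - t/14 (F(t) = (-9 + t)/(-14) = (-9 + t)*(-1/14) = 9/14 - t/14)
u = -7 (u = -5 - 2 = -7)
R(16, -3)*(u + F(9)) = (20/(-3 - 3))*(-7 + (9/14 - 1/14*9)) = (20/(-6))*(-7 + (9/14 - 9/14)) = (20*(-1/6))*(-7 + 0) = -10/3*(-7) = 70/3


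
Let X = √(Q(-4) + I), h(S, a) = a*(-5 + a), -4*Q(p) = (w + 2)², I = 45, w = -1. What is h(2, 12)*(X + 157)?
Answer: 13188 + 42*√179 ≈ 13750.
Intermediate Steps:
Q(p) = -¼ (Q(p) = -(-1 + 2)²/4 = -¼*1² = -¼*1 = -¼)
X = √179/2 (X = √(-¼ + 45) = √(179/4) = √179/2 ≈ 6.6895)
h(2, 12)*(X + 157) = (12*(-5 + 12))*(√179/2 + 157) = (12*7)*(157 + √179/2) = 84*(157 + √179/2) = 13188 + 42*√179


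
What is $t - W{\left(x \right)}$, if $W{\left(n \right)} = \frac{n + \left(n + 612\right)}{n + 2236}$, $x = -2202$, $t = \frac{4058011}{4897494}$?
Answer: $\frac{9354634811}{83257398} \approx 112.36$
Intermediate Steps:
$t = \frac{4058011}{4897494}$ ($t = 4058011 \cdot \frac{1}{4897494} = \frac{4058011}{4897494} \approx 0.82859$)
$W{\left(n \right)} = \frac{612 + 2 n}{2236 + n}$ ($W{\left(n \right)} = \frac{n + \left(612 + n\right)}{2236 + n} = \frac{612 + 2 n}{2236 + n}$)
$t - W{\left(x \right)} = \frac{4058011}{4897494} - \frac{2 \left(306 - 2202\right)}{2236 - 2202} = \frac{4058011}{4897494} - 2 \cdot \frac{1}{34} \left(-1896\right) = \frac{4058011}{4897494} - - \frac{1896}{17} = \frac{4058011}{4897494} + \frac{1896}{17} = \frac{9354634811}{83257398}$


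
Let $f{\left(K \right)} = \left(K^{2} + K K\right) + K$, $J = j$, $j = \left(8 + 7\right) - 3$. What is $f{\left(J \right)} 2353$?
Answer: $705900$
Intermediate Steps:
$j = 12$ ($j = 15 - 3 = 12$)
$J = 12$
$f{\left(K \right)} = K + 2 K^{2}$ ($f{\left(K \right)} = \left(K^{2} + K^{2}\right) + K = 2 K^{2} + K = K + 2 K^{2}$)
$f{\left(J \right)} 2353 = 12 \left(1 + 2 \cdot 12\right) 2353 = 12 \left(1 + 24\right) 2353 = 12 \cdot 25 \cdot 2353 = 300 \cdot 2353 = 705900$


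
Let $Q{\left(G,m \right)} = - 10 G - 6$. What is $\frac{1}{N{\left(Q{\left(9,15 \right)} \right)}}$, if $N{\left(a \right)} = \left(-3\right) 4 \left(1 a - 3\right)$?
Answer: $\frac{1}{1188} \approx 0.00084175$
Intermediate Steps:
$Q{\left(G,m \right)} = -6 - 10 G$
$N{\left(a \right)} = 36 - 12 a$ ($N{\left(a \right)} = - 12 \left(a - 3\right) = - 12 \left(-3 + a\right) = 36 - 12 a$)
$\frac{1}{N{\left(Q{\left(9,15 \right)} \right)}} = \frac{1}{36 - 12 \left(-6 - 90\right)} = \frac{1}{36 - -1152} = \frac{1}{36 + 1152} = \frac{1}{1188}$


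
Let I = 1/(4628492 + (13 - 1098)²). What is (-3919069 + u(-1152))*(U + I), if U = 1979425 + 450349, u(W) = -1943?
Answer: -18437356771193284836/1935239 ≈ -9.5272e+12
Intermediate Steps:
I = 1/5805717 (I = 1/(4628492 + (-1085)²) = 1/(4628492 + 1177225) = 1/5805717 ≈ 1.7224e-7)
U = 2429774
(-3919069 + u(-1152))*(U + I) = (-3919069 - 1943)*(2429774 + 1/5805717) = -3921012*14106580217959/5805717 = -18437356771193284836/1935239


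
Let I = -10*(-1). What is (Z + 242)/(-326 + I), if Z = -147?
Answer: -95/316 ≈ -0.30063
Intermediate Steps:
I = 10
(Z + 242)/(-326 + I) = (-147 + 242)/(-326 + 10) = 95/(-316) = 95*(-1/316) = -95/316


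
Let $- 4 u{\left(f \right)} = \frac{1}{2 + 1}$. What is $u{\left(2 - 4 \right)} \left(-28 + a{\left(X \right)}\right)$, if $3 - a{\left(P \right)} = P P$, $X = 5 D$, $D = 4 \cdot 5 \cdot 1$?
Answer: $\frac{10025}{12} \approx 835.42$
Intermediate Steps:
$u{\left(f \right)} = - \frac{1}{12}$ ($u{\left(f \right)} = - \frac{1}{4 \left(2 + 1\right)} = - \frac{1}{4 \cdot 3} = \left(- \frac{1}{4}\right) \frac{1}{3} = - \frac{1}{12}$)
$D = 20$ ($D = 20 \cdot 1 = 20$)
$X = 100$ ($X = 5 \cdot 20 = 100$)
$a{\left(P \right)} = 3 - P^{2}$ ($a{\left(P \right)} = 3 - P P = 3 - P^{2}$)
$u{\left(2 - 4 \right)} \left(-28 + a{\left(X \right)}\right) = - \frac{-28 + \left(3 - 100^{2}\right)}{12} = - \frac{-28 + \left(3 - 10000\right)}{12} = - \frac{-28 - 9997}{12} = \left(- \frac{1}{12}\right) \left(-10025\right) = \frac{10025}{12}$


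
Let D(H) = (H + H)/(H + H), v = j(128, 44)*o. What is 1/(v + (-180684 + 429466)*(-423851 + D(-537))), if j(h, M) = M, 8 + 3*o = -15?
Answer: -3/316338753112 ≈ -9.4835e-12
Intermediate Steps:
o = -23/3 (o = -8/3 + (⅓)*(-15) = -8/3 - 5 = -23/3 ≈ -7.6667)
v = -1012/3 (v = 44*(-23/3) = -1012/3 ≈ -337.33)
D(H) = 1 (D(H) = (2*H)/((2*H)) = (2*H)*(1/(2*H)) = 1)
1/(v + (-180684 + 429466)*(-423851 + D(-537))) = 1/(-1012/3 + (-180684 + 429466)*(-423851 + 1)) = 1/(-1012/3 + 248782*(-423850)) = 1/(-1012/3 - 105446250700) = 1/(-316338753112/3) = -3/316338753112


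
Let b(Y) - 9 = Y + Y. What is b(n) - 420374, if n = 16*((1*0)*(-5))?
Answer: -420365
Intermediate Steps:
n = 0 (n = 16*(0*(-5)) = 16*0 = 0)
b(Y) = 9 + 2*Y (b(Y) = 9 + (Y + Y) = 9 + 2*Y)
b(n) - 420374 = (9 + 2*0) - 420374 = (9 + 0) - 420374 = 9 - 420374 = -420365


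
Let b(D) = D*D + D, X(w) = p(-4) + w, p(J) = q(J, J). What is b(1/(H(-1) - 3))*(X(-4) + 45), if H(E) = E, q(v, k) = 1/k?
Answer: -489/64 ≈ -7.6406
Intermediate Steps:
p(J) = 1/J
X(w) = -¼ + w (X(w) = 1/(-4) + w = -¼ + w)
b(D) = D + D² (b(D) = D² + D = D + D²)
b(1/(H(-1) - 3))*(X(-4) + 45) = ((1 + 1/(-1 - 3))/(-1 - 3))*((-¼ - 4) + 45) = ((1 + 1/(-4))/(-4))*(-17/4 + 45) = -(1 - ¼)/4*(163/4) = -¼*¾*(163/4) = -3/16*163/4 = -489/64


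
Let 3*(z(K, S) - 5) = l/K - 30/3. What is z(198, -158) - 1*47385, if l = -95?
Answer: -28145795/594 ≈ -47384.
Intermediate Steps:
z(K, S) = 5/3 - 95/(3*K) (z(K, S) = 5 + (-95/K - 30/3)/3 = 5 + (-95/K - 30*1/3)/3 = 5 + (-95/K - 10)/3 = 5 + (-10 - 95/K)/3 = 5 + (-10/3 - 95/(3*K)) = 5/3 - 95/(3*K))
z(198, -158) - 1*47385 = (5/3)*(-19 + 198)/198 - 1*47385 = (5/3)*(1/198)*179 - 47385 = 895/594 - 47385 = -28145795/594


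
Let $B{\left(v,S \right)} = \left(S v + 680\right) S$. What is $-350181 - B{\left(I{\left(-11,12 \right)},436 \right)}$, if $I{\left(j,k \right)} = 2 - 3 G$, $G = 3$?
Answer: $684011$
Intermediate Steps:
$I{\left(j,k \right)} = -7$ ($I{\left(j,k \right)} = 2 - 9 = -7$)
$B{\left(v,S \right)} = S \left(680 + S v\right)$ ($B{\left(v,S \right)} = \left(680 + S v\right) S = S \left(680 + S v\right)$)
$-350181 - B{\left(I{\left(-11,12 \right)},436 \right)} = -350181 - 436 \left(680 + 436 \left(-7\right)\right) = -350181 - 436 \left(680 - 3052\right) = -350181 - 436 \left(-2372\right) = -350181 - -1034192 = -350181 + 1034192 = 684011$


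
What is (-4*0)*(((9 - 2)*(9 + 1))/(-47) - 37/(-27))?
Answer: 0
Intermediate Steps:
(-4*0)*(((9 - 2)*(9 + 1))/(-47) - 37/(-27)) = 0*((7*10)*(-1/47) - 37*(-1/27)) = 0*(70*(-1/47) + 37/27) = 0*(-70/47 + 37/27) = 0*(-151/1269) = 0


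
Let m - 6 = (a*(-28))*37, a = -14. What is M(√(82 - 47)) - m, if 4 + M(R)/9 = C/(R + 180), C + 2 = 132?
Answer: -94114138/6473 - 234*√35/6473 ≈ -14540.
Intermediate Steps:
C = 130 (C = -2 + 132 = 130)
M(R) = -36 + 1170/(180 + R) (M(R) = -36 + 9*(130/(R + 180)) = -36 + 9*(130/(180 + R)) = -36 + 1170/(180 + R))
m = 14510 (m = 6 - 14*(-28)*37 = 6 + 392*37 = 6 + 14504 = 14510)
M(√(82 - 47)) - m = 18*(-295 - 2*√(82 - 47))/(180 + √(82 - 47)) - 1*14510 = 18*(-295 - 2*√35)/(180 + √35) - 14510 = -14510 + 18*(-295 - 2*√35)/(180 + √35)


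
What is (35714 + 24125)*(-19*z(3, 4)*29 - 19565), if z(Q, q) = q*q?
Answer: -1698290659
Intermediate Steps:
z(Q, q) = q²
(35714 + 24125)*(-19*z(3, 4)*29 - 19565) = (35714 + 24125)*(-19*4²*29 - 19565) = 59839*(-19*16*29 - 19565) = 59839*(-304*29 - 19565) = 59839*(-8816 - 19565) = 59839*(-28381) = -1698290659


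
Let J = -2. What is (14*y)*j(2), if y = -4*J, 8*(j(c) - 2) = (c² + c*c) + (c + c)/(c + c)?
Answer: 350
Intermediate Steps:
j(c) = 17/8 + c²/4 (j(c) = 2 + ((c² + c*c) + (c + c)/(c + c))/8 = 2 + ((c² + c²) + (2*c)/((2*c)))/8 = 2 + (2*c² + (2*c)*(1/(2*c)))/8 = 2 + (2*c² + 1)/8 = 2 + (1 + 2*c²)/8 = 2 + (⅛ + c²/4) = 17/8 + c²/4)
y = 8 (y = -4*(-2) = 8)
(14*y)*j(2) = (14*8)*(17/8 + (¼)*2²) = 112*(17/8 + (¼)*4) = 112*(17/8 + 1) = 112*(25/8) = 350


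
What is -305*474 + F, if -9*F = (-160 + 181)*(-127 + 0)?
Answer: -432821/3 ≈ -1.4427e+5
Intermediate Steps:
F = 889/3 (F = -(-160 + 181)*(-127 + 0)/9 = -7*(-127)/3 = -1/9*(-2667) = 889/3 ≈ 296.33)
-305*474 + F = -305*474 + 889/3 = -144570 + 889/3 = -432821/3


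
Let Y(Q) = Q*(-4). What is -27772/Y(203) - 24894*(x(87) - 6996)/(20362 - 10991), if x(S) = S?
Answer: 34979569991/1902313 ≈ 18388.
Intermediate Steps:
Y(Q) = -4*Q
-27772/Y(203) - 24894*(x(87) - 6996)/(20362 - 10991) = -27772/((-4*203)) - 24894*(87 - 6996)/(20362 - 10991) = -27772/(-812) - 24894/(9371/(-6909)) = -27772*(-1/812) - 24894/(9371*(-1/6909)) = 6943/203 - 24894/(-9371/6909) = 6943/203 - 24894*(-6909/9371) = 6943/203 + 171992646/9371 = 34979569991/1902313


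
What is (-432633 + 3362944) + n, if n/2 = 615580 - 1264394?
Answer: 1632683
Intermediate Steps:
n = -1297628 (n = 2*(615580 - 1264394) = 2*(-648814) = -1297628)
(-432633 + 3362944) + n = (-432633 + 3362944) - 1297628 = 2930311 - 1297628 = 1632683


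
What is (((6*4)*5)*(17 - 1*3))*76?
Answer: 127680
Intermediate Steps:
(((6*4)*5)*(17 - 1*3))*76 = ((24*5)*(17 - 3))*76 = (120*14)*76 = 1680*76 = 127680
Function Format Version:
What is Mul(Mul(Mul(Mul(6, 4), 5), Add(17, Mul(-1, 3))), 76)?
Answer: 127680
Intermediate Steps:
Mul(Mul(Mul(Mul(6, 4), 5), Add(17, Mul(-1, 3))), 76) = Mul(Mul(Mul(24, 5), Add(17, -3)), 76) = Mul(Mul(120, 14), 76) = Mul(1680, 76) = 127680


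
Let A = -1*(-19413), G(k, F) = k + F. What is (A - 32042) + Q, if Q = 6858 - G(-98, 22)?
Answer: -5695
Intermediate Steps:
G(k, F) = F + k
A = 19413
Q = 6934 (Q = 6858 - (22 - 98) = 6858 - 1*(-76) = 6858 + 76 = 6934)
(A - 32042) + Q = (19413 - 32042) + 6934 = -12629 + 6934 = -5695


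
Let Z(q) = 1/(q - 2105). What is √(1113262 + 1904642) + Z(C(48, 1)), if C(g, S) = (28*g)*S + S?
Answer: -1/760 + 4*√188619 ≈ 1737.2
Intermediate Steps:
C(g, S) = S + 28*S*g (C(g, S) = 28*S*g + S = S + 28*S*g)
Z(q) = 1/(-2105 + q)
√(1113262 + 1904642) + Z(C(48, 1)) = √(1113262 + 1904642) + 1/(-2105 + 1*(1 + 28*48)) = √3017904 + 1/(-2105 + 1*(1 + 1344)) = 4*√188619 + 1/(-2105 + 1*1345) = 4*√188619 + 1/(-2105 + 1345) = 4*√188619 + 1/(-760) = 4*√188619 - 1/760 = -1/760 + 4*√188619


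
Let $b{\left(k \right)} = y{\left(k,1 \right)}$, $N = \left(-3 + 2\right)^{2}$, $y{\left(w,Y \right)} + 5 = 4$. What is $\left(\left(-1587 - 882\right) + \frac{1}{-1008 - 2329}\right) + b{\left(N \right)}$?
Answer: $- \frac{8242391}{3337} \approx -2470.0$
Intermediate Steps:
$y{\left(w,Y \right)} = -1$ ($y{\left(w,Y \right)} = -5 + 4 = -1$)
$N = 1$ ($N = \left(-1\right)^{2} = 1$)
$b{\left(k \right)} = -1$
$\left(\left(-1587 - 882\right) + \frac{1}{-1008 - 2329}\right) + b{\left(N \right)} = \left(\left(-1587 - 882\right) + \frac{1}{-1008 - 2329}\right) - 1 = \left(\left(-1587 - 882\right) + \frac{1}{-3337}\right) - 1 = \left(-2469 - \frac{1}{3337}\right) - 1 = - \frac{8239054}{3337} - 1 = - \frac{8242391}{3337}$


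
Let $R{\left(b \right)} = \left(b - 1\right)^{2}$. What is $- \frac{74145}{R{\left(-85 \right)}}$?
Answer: $- \frac{74145}{7396} \approx -10.025$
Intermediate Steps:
$R{\left(b \right)} = \left(-1 + b\right)^{2}$
$- \frac{74145}{R{\left(-85 \right)}} = - \frac{74145}{\left(-1 - 85\right)^{2}} = - \frac{74145}{\left(-86\right)^{2}} = - \frac{74145}{7396}$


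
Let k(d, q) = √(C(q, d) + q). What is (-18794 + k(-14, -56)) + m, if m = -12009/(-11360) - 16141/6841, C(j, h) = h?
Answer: -1460653613631/77713760 + I*√70 ≈ -18795.0 + 8.3666*I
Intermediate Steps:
k(d, q) = √(d + q)
m = -101208191/77713760 (m = -12009*(-1/11360) - 16141*1/6841 = 12009/11360 - 16141/6841 = -101208191/77713760 ≈ -1.3023)
(-18794 + k(-14, -56)) + m = (-18794 + √(-14 - 56)) - 101208191/77713760 = (-18794 + √(-70)) - 101208191/77713760 = (-18794 + I*√70) - 101208191/77713760 = -1460653613631/77713760 + I*√70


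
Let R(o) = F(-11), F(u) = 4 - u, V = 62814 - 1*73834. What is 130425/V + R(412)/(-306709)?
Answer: -8000537325/675986636 ≈ -11.835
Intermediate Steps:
V = -11020 (V = 62814 - 73834 = -11020)
R(o) = 15 (R(o) = 4 - 1*(-11) = 4 + 11 = 15)
130425/V + R(412)/(-306709) = 130425/(-11020) + 15/(-306709) = 130425*(-1/11020) + 15*(-1/306709) = -26085/2204 - 15/306709 = -8000537325/675986636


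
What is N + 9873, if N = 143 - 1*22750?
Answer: -12734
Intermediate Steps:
N = -22607 (N = 143 - 22750 = -22607)
N + 9873 = -22607 + 9873 = -12734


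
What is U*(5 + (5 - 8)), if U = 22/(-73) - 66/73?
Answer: -176/73 ≈ -2.4110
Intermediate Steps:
U = -88/73 (U = 22*(-1/73) - 66*1/73 = -22/73 - 66/73 = -88/73 ≈ -1.2055)
U*(5 + (5 - 8)) = -88*(5 + (5 - 8))/73 = -88*(5 - 3)/73 = -88/73*2 = -176/73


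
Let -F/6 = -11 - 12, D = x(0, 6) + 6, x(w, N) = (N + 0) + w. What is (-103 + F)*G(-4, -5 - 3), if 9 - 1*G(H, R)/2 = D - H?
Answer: -490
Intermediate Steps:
x(w, N) = N + w
D = 12 (D = (6 + 0) + 6 = 6 + 6 = 12)
G(H, R) = -6 + 2*H (G(H, R) = 18 - 2*(12 - H) = 18 + (-24 + 2*H) = -6 + 2*H)
F = 138 (F = -6*(-11 - 12) = -6*(-23) = 138)
(-103 + F)*G(-4, -5 - 3) = (-103 + 138)*(-6 + 2*(-4)) = 35*(-6 - 8) = 35*(-14) = -490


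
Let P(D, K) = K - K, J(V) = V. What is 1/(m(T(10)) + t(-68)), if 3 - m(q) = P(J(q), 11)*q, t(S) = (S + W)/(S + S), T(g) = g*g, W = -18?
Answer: 68/247 ≈ 0.27530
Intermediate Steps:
T(g) = g²
P(D, K) = 0
t(S) = (-18 + S)/(2*S) (t(S) = (S - 18)/(S + S) = (-18 + S)/((2*S)) = (-18 + S)*(1/(2*S)) = (-18 + S)/(2*S))
m(q) = 3 (m(q) = 3 - 0*q = 3 - 1*0 = 3 + 0 = 3)
1/(m(T(10)) + t(-68)) = 1/(3 + (½)*(-18 - 68)/(-68)) = 1/(3 + (½)*(-1/68)*(-86)) = 1/(3 + 43/68) = 1/(247/68) = 68/247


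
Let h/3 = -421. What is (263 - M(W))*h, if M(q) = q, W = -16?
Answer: -352377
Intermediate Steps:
h = -1263 (h = 3*(-421) = -1263)
(263 - M(W))*h = (263 - 1*(-16))*(-1263) = (263 + 16)*(-1263) = 279*(-1263) = -352377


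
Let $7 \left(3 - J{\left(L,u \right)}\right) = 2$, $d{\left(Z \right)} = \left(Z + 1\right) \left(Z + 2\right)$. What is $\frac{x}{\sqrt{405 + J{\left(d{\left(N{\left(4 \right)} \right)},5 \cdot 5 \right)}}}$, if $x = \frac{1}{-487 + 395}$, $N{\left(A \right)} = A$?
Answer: $- \frac{\sqrt{19978}}{262568} \approx -0.00053831$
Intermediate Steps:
$d{\left(Z \right)} = \left(1 + Z\right) \left(2 + Z\right)$
$J{\left(L,u \right)} = \frac{19}{7}$ ($J{\left(L,u \right)} = 3 - \frac{2}{7} = \frac{19}{7}$)
$x = - \frac{1}{92}$ ($x = \frac{1}{-92} = - \frac{1}{92} \approx -0.01087$)
$\frac{x}{\sqrt{405 + J{\left(d{\left(N{\left(4 \right)} \right)},5 \cdot 5 \right)}}} = - \frac{1}{92 \sqrt{405 + \frac{19}{7}}} = - \frac{1}{92 \sqrt{\frac{2854}{7}}} = - \frac{1}{92 \frac{\sqrt{19978}}{7}} = - \frac{\frac{1}{2854} \sqrt{19978}}{92} = - \frac{\sqrt{19978}}{262568}$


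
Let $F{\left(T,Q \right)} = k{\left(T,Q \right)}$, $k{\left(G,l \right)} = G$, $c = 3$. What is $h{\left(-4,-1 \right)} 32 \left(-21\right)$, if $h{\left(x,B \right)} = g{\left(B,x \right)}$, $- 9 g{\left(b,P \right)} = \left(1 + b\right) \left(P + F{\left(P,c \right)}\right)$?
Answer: $0$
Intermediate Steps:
$F{\left(T,Q \right)} = T$
$g{\left(b,P \right)} = - \frac{2 P \left(1 + b\right)}{9}$ ($g{\left(b,P \right)} = - \frac{\left(1 + b\right) \left(P + P\right)}{9} = - \frac{\left(1 + b\right) 2 P}{9} = - \frac{2 P \left(1 + b\right)}{9}$)
$h{\left(x,B \right)} = \frac{2 x \left(-1 - B\right)}{9}$
$h{\left(-4,-1 \right)} 32 \left(-21\right) = \frac{2}{9} \left(-4\right) \left(-1 - -1\right) 32 \left(-21\right) = \frac{2}{9} \left(-4\right) \left(-1 + 1\right) 32 \left(-21\right) = \frac{2}{9} \left(-4\right) 0 \cdot 32 \left(-21\right) = 0 \cdot 32 \left(-21\right) = 0 \left(-21\right) = 0$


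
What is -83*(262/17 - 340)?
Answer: 457994/17 ≈ 26941.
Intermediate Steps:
-83*(262/17 - 340) = -83*(-5518/17) = 457994/17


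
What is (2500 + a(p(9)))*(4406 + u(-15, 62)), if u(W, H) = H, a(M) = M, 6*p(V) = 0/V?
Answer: 11170000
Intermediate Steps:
p(V) = 0 (p(V) = (0/V)/6 = (1/6)*0 = 0)
(2500 + a(p(9)))*(4406 + u(-15, 62)) = (2500 + 0)*(4406 + 62) = 2500*4468 = 11170000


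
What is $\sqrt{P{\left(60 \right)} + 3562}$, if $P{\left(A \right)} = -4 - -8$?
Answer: $\sqrt{3566} \approx 59.716$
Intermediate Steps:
$P{\left(A \right)} = 4$ ($P{\left(A \right)} = -4 + 8 = 4$)
$\sqrt{P{\left(60 \right)} + 3562} = \sqrt{4 + 3562} = \sqrt{3566}$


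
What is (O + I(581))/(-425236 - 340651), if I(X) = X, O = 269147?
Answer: -269728/765887 ≈ -0.35218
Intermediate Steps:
(O + I(581))/(-425236 - 340651) = (269147 + 581)/(-425236 - 340651) = 269728/(-765887) = 269728*(-1/765887) = -269728/765887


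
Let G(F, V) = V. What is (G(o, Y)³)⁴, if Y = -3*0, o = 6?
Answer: 0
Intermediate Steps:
Y = 0
(G(o, Y)³)⁴ = (0³)⁴ = 0⁴ = 0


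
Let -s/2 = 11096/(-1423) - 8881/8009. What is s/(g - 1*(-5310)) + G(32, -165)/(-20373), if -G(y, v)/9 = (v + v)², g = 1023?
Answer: 23581270899485414/490147071562221 ≈ 48.111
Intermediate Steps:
s = 203011054/11396807 (s = -2*(11096/(-1423) - 8881/8009) = -2*(11096*(-1/1423) - 8881*1/8009) = -2*(-11096/1423 - 8881/8009) = -2*(-101505527/11396807) = 203011054/11396807 ≈ 17.813)
G(y, v) = -36*v² (G(y, v) = -9*(v + v)² = -9*4*v² = -36*v²)
s/(g - 1*(-5310)) + G(32, -165)/(-20373) = 203011054/(11396807*(1023 - 1*(-5310))) - 36*(-165)²/(-20373) = 203011054/(11396807*(1023 + 5310)) - 36*27225*(-1/20373) = (203011054/11396807)/6333 - 980100*(-1/20373) = (203011054/11396807)*(1/6333) + 326700/6791 = 203011054/72175978731 + 326700/6791 = 23581270899485414/490147071562221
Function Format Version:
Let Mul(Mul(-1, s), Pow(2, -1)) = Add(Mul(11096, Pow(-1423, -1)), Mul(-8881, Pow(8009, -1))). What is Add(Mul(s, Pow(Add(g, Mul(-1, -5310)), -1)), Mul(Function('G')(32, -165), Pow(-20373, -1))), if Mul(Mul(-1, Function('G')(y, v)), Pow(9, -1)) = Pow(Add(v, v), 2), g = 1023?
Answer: Rational(23581270899485414, 490147071562221) ≈ 48.111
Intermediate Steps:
s = Rational(203011054, 11396807) (s = Mul(-2, Add(Mul(11096, Pow(-1423, -1)), Mul(-8881, Pow(8009, -1)))) = Mul(-2, Add(Mul(11096, Rational(-1, 1423)), Mul(-8881, Rational(1, 8009)))) = Mul(-2, Add(Rational(-11096, 1423), Rational(-8881, 8009))) = Mul(-2, Rational(-101505527, 11396807)) = Rational(203011054, 11396807) ≈ 17.813)
Function('G')(y, v) = Mul(-36, Pow(v, 2)) (Function('G')(y, v) = Mul(-9, Pow(Add(v, v), 2)) = Mul(-9, Pow(Mul(2, v), 2)) = Mul(-9, Mul(4, Pow(v, 2))) = Mul(-36, Pow(v, 2)))
Add(Mul(s, Pow(Add(g, Mul(-1, -5310)), -1)), Mul(Function('G')(32, -165), Pow(-20373, -1))) = Add(Mul(Rational(203011054, 11396807), Pow(Add(1023, Mul(-1, -5310)), -1)), Mul(Mul(-36, Pow(-165, 2)), Pow(-20373, -1))) = Add(Mul(Rational(203011054, 11396807), Pow(Add(1023, 5310), -1)), Mul(Mul(-36, 27225), Rational(-1, 20373))) = Add(Mul(Rational(203011054, 11396807), Pow(6333, -1)), Mul(-980100, Rational(-1, 20373))) = Add(Mul(Rational(203011054, 11396807), Rational(1, 6333)), Rational(326700, 6791)) = Add(Rational(203011054, 72175978731), Rational(326700, 6791)) = Rational(23581270899485414, 490147071562221)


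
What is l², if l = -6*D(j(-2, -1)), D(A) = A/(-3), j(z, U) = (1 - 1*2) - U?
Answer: 0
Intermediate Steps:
j(z, U) = -1 - U (j(z, U) = (1 - 2) - U = -1 - U)
D(A) = -A/3 (D(A) = A*(-⅓) = -A/3)
l = 0 (l = -(-2)*(-1 - 1*(-1)) = -(-2)*(-1 + 1) = -(-2)*0 = -6*0 = 0)
l² = 0² = 0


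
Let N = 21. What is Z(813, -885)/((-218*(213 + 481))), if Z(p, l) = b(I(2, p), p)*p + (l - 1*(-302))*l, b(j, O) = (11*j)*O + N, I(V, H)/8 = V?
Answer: -29215893/37823 ≈ -772.44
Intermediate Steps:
I(V, H) = 8*V
b(j, O) = 21 + 11*O*j (b(j, O) = (11*j)*O + 21 = 11*O*j + 21 = 21 + 11*O*j)
Z(p, l) = l*(302 + l) + p*(21 + 176*p) (Z(p, l) = (21 + 11*p*(8*2))*p + (l - 1*(-302))*l = (21 + 11*p*16)*p + (l + 302)*l = (21 + 176*p)*p + (302 + l)*l = p*(21 + 176*p) + l*(302 + l) = l*(302 + l) + p*(21 + 176*p))
Z(813, -885)/((-218*(213 + 481))) = ((-885)**2 + 302*(-885) + 813*(21 + 176*813))/((-218*(213 + 481))) = (783225 - 267270 + 813*(21 + 143088))/((-218*694)) = (783225 - 267270 + 813*143109)/(-151292) = (783225 - 267270 + 116347617)*(-1/151292) = 116863572*(-1/151292) = -29215893/37823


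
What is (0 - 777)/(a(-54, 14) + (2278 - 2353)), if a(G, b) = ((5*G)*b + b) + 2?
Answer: 777/3839 ≈ 0.20240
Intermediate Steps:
a(G, b) = 2 + b + 5*G*b (a(G, b) = (5*G*b + b) + 2 = (b + 5*G*b) + 2 = 2 + b + 5*G*b)
(0 - 777)/(a(-54, 14) + (2278 - 2353)) = (0 - 777)/((2 + 14 + 5*(-54)*14) + (2278 - 2353)) = -777/((2 + 14 - 3780) - 75) = -777/(-3764 - 75) = -777/(-3839) = -777*(-1/3839) = 777/3839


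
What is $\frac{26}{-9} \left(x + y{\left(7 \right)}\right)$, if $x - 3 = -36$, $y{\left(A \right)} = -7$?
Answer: $\frac{1040}{9} \approx 115.56$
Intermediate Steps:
$x = -33$ ($x = 3 - 36 = -33$)
$\frac{26}{-9} \left(x + y{\left(7 \right)}\right) = \frac{26}{-9} \left(-33 - 7\right) = 26 \left(- \frac{1}{9}\right) \left(-40\right) = \left(- \frac{26}{9}\right) \left(-40\right) = \frac{1040}{9}$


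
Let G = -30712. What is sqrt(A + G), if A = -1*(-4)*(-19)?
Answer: 2*I*sqrt(7697) ≈ 175.47*I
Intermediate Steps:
A = -76 (A = 4*(-19) = -76)
sqrt(A + G) = sqrt(-76 - 30712) = sqrt(-30788) = 2*I*sqrt(7697)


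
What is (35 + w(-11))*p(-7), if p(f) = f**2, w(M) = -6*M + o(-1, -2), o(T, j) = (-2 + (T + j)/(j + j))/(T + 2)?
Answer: 19551/4 ≈ 4887.8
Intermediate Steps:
o(T, j) = (-2 + (T + j)/(2*j))/(2 + T) (o(T, j) = (-2 + (T + j)/((2*j)))/(2 + T) = (-2 + (T + j)*(1/(2*j)))/(2 + T) = (-2 + (T + j)/(2*j))/(2 + T))
w(M) = -5/4 - 6*M (w(M) = -6*M + (1/2)*(-1 - 3*(-2))/(-2*(2 - 1)) = -6*M + (1/2)*(-1/2)*(-1 + 6)/1 = -6*M + (1/2)*(-1/2)*1*5 = -6*M - 5/4 = -5/4 - 6*M)
(35 + w(-11))*p(-7) = (35 + (-5/4 - 6*(-11)))*(-7)**2 = (35 + (-5/4 + 66))*49 = (35 + 259/4)*49 = (399/4)*49 = 19551/4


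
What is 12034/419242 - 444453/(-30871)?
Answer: 93352433120/6471209891 ≈ 14.426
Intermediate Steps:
12034/419242 - 444453/(-30871) = 12034*(1/419242) - 444453*(-1/30871) = 6017/209621 + 444453/30871 = 93352433120/6471209891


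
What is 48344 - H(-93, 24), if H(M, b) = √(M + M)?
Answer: 48344 - I*√186 ≈ 48344.0 - 13.638*I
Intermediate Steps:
H(M, b) = √2*√M (H(M, b) = √(2*M) = √2*√M)
48344 - H(-93, 24) = 48344 - √2*√(-93) = 48344 - √2*I*√93 = 48344 - I*√186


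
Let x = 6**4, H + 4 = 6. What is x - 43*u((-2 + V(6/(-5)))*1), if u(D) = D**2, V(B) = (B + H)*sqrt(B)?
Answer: 144628/125 + 688*I*sqrt(30)/25 ≈ 1157.0 + 150.73*I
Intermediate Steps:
H = 2 (H = -4 + 6 = 2)
x = 1296
V(B) = sqrt(B)*(2 + B) (V(B) = (B + 2)*sqrt(B) = (2 + B)*sqrt(B) = sqrt(B)*(2 + B))
x - 43*u((-2 + V(6/(-5)))*1) = 1296 - 43*(-2 + sqrt(6/(-5))*(2 + 6/(-5)))**2 = 1296 - 43*(-2 + sqrt(6*(-1/5))*(2 + 6*(-1/5)))**2 = 1296 - 43*(-2 + sqrt(-6/5)*(2 - 6/5))**2 = 1296 - 43*(-2 + (I*sqrt(30)/5)*(4/5))**2 = 1296 - 43*(-2 + 4*I*sqrt(30)/25)**2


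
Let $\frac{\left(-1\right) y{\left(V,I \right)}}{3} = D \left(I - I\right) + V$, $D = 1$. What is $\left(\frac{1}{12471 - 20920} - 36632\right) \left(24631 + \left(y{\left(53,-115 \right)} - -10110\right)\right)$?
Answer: $- \frac{10703259339558}{8449} \approx -1.2668 \cdot 10^{9}$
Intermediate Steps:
$y{\left(V,I \right)} = - 3 V$ ($y{\left(V,I \right)} = - 3 \left(1 \left(I - I\right) + V\right) = - 3 \left(1 \cdot 0 + V\right) = - 3 \left(0 + V\right) = - 3 V$)
$\left(\frac{1}{12471 - 20920} - 36632\right) \left(24631 + \left(y{\left(53,-115 \right)} - -10110\right)\right) = \left(\frac{1}{12471 - 20920} - 36632\right) \left(24631 - -9951\right) = \left(\frac{1}{-8449} - 36632\right) \left(24631 + \left(-159 + 10110\right)\right) = \left(- \frac{1}{8449} - 36632\right) \left(24631 + 9951\right) = \left(- \frac{309503769}{8449}\right) 34582 = - \frac{10703259339558}{8449}$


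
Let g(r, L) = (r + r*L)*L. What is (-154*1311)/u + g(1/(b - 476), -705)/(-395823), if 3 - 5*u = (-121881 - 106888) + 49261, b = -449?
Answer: -8211433124994/1460566419145 ≈ -5.6221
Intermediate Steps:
u = 179511/5 (u = 3/5 - ((-121881 - 106888) + 49261)/5 = 3/5 - (-228769 + 49261)/5 = 3/5 - 1/5*(-179508) = 3/5 + 179508/5 = 179511/5 ≈ 35902.)
g(r, L) = L*(r + L*r) (g(r, L) = (r + L*r)*L = L*(r + L*r))
(-154*1311)/u + g(1/(b - 476), -705)/(-395823) = (-154*1311)/(179511/5) - 705*(1 - 705)/(-449 - 476)/(-395823) = -201894*5/179511 - 705*(-704)/(-925)*(-1/395823) = -336490/59837 - 705*(-1/925)*(-704)*(-1/395823) = -336490/59837 - 99264/185*(-1/395823) = -336490/59837 + 33088/24409085 = -8211433124994/1460566419145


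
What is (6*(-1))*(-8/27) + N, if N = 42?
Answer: 394/9 ≈ 43.778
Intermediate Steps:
(6*(-1))*(-8/27) + N = (6*(-1))*(-8/27) + 42 = -(-48)/27 + 42 = -6*(-8/27) + 42 = 16/9 + 42 = 394/9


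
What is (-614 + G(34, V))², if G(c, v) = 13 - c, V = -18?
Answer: 403225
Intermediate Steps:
(-614 + G(34, V))² = (-614 + (13 - 1*34))² = (-614 + (13 - 34))² = (-614 - 21)² = (-635)² = 403225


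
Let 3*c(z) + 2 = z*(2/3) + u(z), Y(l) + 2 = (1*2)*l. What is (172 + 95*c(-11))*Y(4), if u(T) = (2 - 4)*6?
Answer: -9064/3 ≈ -3021.3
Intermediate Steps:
u(T) = -12 (u(T) = -2*6 = -12)
Y(l) = -2 + 2*l (Y(l) = -2 + (1*2)*l = -2 + 2*l)
c(z) = -14/3 + 2*z/9 (c(z) = -2/3 + (z*(2/3) - 12)/3 = -2/3 + (2*z/3 - 12)/3 = -2/3 + (-12 + 2*z/3)/3 = -2/3 + (-4 + 2*z/9) = -14/3 + 2*z/9)
(172 + 95*c(-11))*Y(4) = (172 + 95*(-14/3 + (2/9)*(-11)))*(-2 + 2*4) = (172 + 95*(-14/3 - 22/9))*(-2 + 8) = (172 + 95*(-64/9))*6 = (172 - 6080/9)*6 = -4532/9*6 = -9064/3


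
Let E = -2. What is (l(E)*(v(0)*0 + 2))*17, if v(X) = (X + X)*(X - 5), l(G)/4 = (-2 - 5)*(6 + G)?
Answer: -3808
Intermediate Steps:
l(G) = -168 - 28*G (l(G) = 4*((-2 - 5)*(6 + G)) = 4*(-7*(6 + G)) = 4*(-42 - 7*G) = -168 - 28*G)
v(X) = 2*X*(-5 + X) (v(X) = (2*X)*(-5 + X) = 2*X*(-5 + X))
(l(E)*(v(0)*0 + 2))*17 = ((-168 - 28*(-2))*((2*0*(-5 + 0))*0 + 2))*17 = ((-168 + 56)*((2*0*(-5))*0 + 2))*17 = -112*(0*0 + 2)*17 = -112*(0 + 2)*17 = -112*2*17 = -224*17 = -3808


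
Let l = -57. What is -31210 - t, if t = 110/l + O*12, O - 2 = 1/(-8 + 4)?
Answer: -1780057/57 ≈ -31229.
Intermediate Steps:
O = 7/4 (O = 2 + 1/(-8 + 4) = 2 + 1/(-4) = 2 - ¼ = 7/4 ≈ 1.7500)
t = 1087/57 (t = 110/(-57) + (7/4)*12 = 110*(-1/57) + 21 = -110/57 + 21 = 1087/57 ≈ 19.070)
-31210 - t = -31210 - 1*1087/57 = -31210 - 1087/57 = -1780057/57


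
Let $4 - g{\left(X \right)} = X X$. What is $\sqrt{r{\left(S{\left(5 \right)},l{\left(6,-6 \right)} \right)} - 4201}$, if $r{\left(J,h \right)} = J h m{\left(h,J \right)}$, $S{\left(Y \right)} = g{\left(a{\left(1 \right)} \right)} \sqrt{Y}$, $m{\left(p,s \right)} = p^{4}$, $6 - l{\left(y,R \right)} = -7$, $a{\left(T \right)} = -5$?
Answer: $\sqrt{-4201 - 7797153 \sqrt{5}} \approx 4176.0 i$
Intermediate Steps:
$g{\left(X \right)} = 4 - X^{2}$ ($g{\left(X \right)} = 4 - X X = 4 - X^{2}$)
$l{\left(y,R \right)} = 13$ ($l{\left(y,R \right)} = 6 - -7 = 6 + 7 = 13$)
$S{\left(Y \right)} = - 21 \sqrt{Y}$ ($S{\left(Y \right)} = \left(4 - \left(-5\right)^{2}\right) \sqrt{Y} = \left(4 - 25\right) \sqrt{Y} = - 21 \sqrt{Y}$)
$r{\left(J,h \right)} = J h^{5}$ ($r{\left(J,h \right)} = J h h^{4} = J h^{5}$)
$\sqrt{r{\left(S{\left(5 \right)},l{\left(6,-6 \right)} \right)} - 4201} = \sqrt{- 21 \sqrt{5} \cdot 13^{5} - 4201} = \sqrt{- 21 \sqrt{5} \cdot 371293 - 4201} = \sqrt{- 7797153 \sqrt{5} - 4201} = \sqrt{-4201 - 7797153 \sqrt{5}}$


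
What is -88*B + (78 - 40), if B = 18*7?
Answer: -11050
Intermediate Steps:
B = 126
-88*B + (78 - 40) = -88*126 + (78 - 40) = -11088 + 38 = -11050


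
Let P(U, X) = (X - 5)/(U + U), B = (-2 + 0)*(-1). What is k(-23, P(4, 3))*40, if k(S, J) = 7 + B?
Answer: 360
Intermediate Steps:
B = 2 (B = -2*(-1) = 2)
P(U, X) = (-5 + X)/(2*U) (P(U, X) = (-5 + X)/((2*U)) = (-5 + X)*(1/(2*U)) = (-5 + X)/(2*U))
k(S, J) = 9 (k(S, J) = 7 + 2 = 9)
k(-23, P(4, 3))*40 = 9*40 = 360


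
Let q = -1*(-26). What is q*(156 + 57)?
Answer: 5538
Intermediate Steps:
q = 26
q*(156 + 57) = 26*(156 + 57) = 26*213 = 5538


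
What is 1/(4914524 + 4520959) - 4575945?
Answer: -43176251256434/9435483 ≈ -4.5759e+6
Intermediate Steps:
1/(4914524 + 4520959) - 4575945 = 1/9435483 - 4575945 = -43176251256434/9435483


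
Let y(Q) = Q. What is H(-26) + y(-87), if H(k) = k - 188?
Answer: -301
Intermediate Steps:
H(k) = -188 + k
H(-26) + y(-87) = (-188 - 26) - 87 = -214 - 87 = -301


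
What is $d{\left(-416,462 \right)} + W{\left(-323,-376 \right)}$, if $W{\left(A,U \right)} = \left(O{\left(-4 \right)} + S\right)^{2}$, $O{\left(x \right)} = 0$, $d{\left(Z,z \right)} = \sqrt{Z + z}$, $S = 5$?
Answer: $25 + \sqrt{46} \approx 31.782$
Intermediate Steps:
$W{\left(A,U \right)} = 25$ ($W{\left(A,U \right)} = \left(0 + 5\right)^{2} = 5^{2} = 25$)
$d{\left(-416,462 \right)} + W{\left(-323,-376 \right)} = \sqrt{-416 + 462} + 25 = \sqrt{46} + 25 = 25 + \sqrt{46}$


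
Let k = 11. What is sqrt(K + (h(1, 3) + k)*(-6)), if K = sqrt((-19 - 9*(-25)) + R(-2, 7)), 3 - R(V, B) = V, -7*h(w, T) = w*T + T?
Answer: sqrt(-2982 + 49*sqrt(211))/7 ≈ 6.8067*I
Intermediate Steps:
h(w, T) = -T/7 - T*w/7 (h(w, T) = -(w*T + T)/7 = -(T*w + T)/7 = -(T + T*w)/7 = -T/7 - T*w/7)
R(V, B) = 3 - V
K = sqrt(211) (K = sqrt((-19 - 9*(-25)) + (3 - 1*(-2))) = sqrt((-19 + 225) + (3 + 2)) = sqrt(206 + 5) = sqrt(211) ≈ 14.526)
sqrt(K + (h(1, 3) + k)*(-6)) = sqrt(sqrt(211) + (-1/7*3*(1 + 1) + 11)*(-6)) = sqrt(sqrt(211) + (-1/7*3*2 + 11)*(-6)) = sqrt(sqrt(211) + (-6/7 + 11)*(-6)) = sqrt(sqrt(211) + (71/7)*(-6)) = sqrt(sqrt(211) - 426/7) = sqrt(-426/7 + sqrt(211))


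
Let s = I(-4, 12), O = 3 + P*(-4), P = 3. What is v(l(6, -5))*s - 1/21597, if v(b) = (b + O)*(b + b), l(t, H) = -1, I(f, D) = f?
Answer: -1727761/21597 ≈ -80.000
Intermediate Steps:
O = -9 (O = 3 + 3*(-4) = 3 - 12 = -9)
s = -4
v(b) = 2*b*(-9 + b) (v(b) = (b - 9)*(b + b) = (-9 + b)*(2*b) = 2*b*(-9 + b))
v(l(6, -5))*s - 1/21597 = (2*(-1)*(-9 - 1))*(-4) - 1/21597 = (2*(-1)*(-10))*(-4) - 1*1/21597 = 20*(-4) - 1/21597 = -80 - 1/21597 = -1727761/21597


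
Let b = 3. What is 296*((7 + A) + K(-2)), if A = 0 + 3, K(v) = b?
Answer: 3848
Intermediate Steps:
K(v) = 3
A = 3
296*((7 + A) + K(-2)) = 296*((7 + 3) + 3) = 296*(10 + 3) = 296*13 = 3848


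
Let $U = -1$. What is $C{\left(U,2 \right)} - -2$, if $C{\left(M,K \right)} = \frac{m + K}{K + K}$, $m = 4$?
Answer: $\frac{7}{2} \approx 3.5$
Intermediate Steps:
$C{\left(M,K \right)} = \frac{4 + K}{2 K}$ ($C{\left(M,K \right)} = \frac{4 + K}{K + K} = \frac{4 + K}{2 K}$)
$C{\left(U,2 \right)} - -2 = \frac{4 + 2}{2 \cdot 2} - -2 = \frac{1}{2} \cdot \frac{1}{2} \cdot 6 + 2 = \frac{3}{2} + 2 = \frac{7}{2}$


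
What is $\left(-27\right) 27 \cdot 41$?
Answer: $-29889$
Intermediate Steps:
$\left(-27\right) 27 \cdot 41 = \left(-729\right) 41 = -29889$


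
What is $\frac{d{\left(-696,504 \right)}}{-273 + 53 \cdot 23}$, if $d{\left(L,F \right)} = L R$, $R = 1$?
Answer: $- \frac{348}{473} \approx -0.73573$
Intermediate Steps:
$d{\left(L,F \right)} = L$ ($d{\left(L,F \right)} = L 1 = L$)
$\frac{d{\left(-696,504 \right)}}{-273 + 53 \cdot 23} = - \frac{696}{-273 + 53 \cdot 23} = - \frac{696}{-273 + 1219} = - \frac{696}{946} = \left(-696\right) \frac{1}{946} = - \frac{348}{473}$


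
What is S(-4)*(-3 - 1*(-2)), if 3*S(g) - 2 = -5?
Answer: 1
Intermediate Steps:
S(g) = -1 (S(g) = ⅔ + (⅓)*(-5) = ⅔ - 5/3 = -1)
S(-4)*(-3 - 1*(-2)) = -(-3 - 1*(-2)) = -(-3 + 2) = -1*(-1) = 1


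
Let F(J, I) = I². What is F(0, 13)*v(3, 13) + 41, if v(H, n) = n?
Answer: 2238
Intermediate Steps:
F(0, 13)*v(3, 13) + 41 = 13²*13 + 41 = 169*13 + 41 = 2197 + 41 = 2238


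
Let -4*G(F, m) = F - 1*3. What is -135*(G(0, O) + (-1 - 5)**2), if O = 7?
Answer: -19845/4 ≈ -4961.3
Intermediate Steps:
G(F, m) = 3/4 - F/4 (G(F, m) = -(F - 1*3)/4 = -(F - 3)/4 = -(-3 + F)/4 = 3/4 - F/4)
-135*(G(0, O) + (-1 - 5)**2) = -135*((3/4 - 1/4*0) + (-1 - 5)**2) = -135*((3/4 + 0) + (-6)**2) = -135*(3/4 + 36) = -135*147/4 = -19845/4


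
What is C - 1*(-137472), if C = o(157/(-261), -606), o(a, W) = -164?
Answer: 137308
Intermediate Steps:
C = -164
C - 1*(-137472) = -164 - 1*(-137472) = -164 + 137472 = 137308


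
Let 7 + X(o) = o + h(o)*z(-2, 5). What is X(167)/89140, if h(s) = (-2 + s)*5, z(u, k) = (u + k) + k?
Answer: 338/4457 ≈ 0.075836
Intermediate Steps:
z(u, k) = u + 2*k (z(u, k) = (k + u) + k = u + 2*k)
h(s) = -10 + 5*s
X(o) = -87 + 41*o (X(o) = -7 + (o + (-10 + 5*o)*(-2 + 2*5)) = -7 + (o + (-10 + 5*o)*(-2 + 10)) = -7 + (o + (-10 + 5*o)*8) = -7 + (o + (-80 + 40*o)) = -7 + (-80 + 41*o) = -87 + 41*o)
X(167)/89140 = (-87 + 41*167)/89140 = (-87 + 6847)*(1/89140) = 6760*(1/89140) = 338/4457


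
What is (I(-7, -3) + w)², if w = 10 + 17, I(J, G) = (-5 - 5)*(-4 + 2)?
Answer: 2209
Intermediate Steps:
I(J, G) = 20 (I(J, G) = -10*(-2) = 20)
w = 27
(I(-7, -3) + w)² = (20 + 27)² = 47² = 2209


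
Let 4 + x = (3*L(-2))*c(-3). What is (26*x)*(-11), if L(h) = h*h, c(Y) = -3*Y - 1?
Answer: -26312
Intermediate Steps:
c(Y) = -1 - 3*Y
L(h) = h²
x = 92 (x = -4 + (3*(-2)²)*(-1 - 3*(-3)) = -4 + (3*4)*(-1 + 9) = -4 + 12*8 = -4 + 96 = 92)
(26*x)*(-11) = (26*92)*(-11) = 2392*(-11) = -26312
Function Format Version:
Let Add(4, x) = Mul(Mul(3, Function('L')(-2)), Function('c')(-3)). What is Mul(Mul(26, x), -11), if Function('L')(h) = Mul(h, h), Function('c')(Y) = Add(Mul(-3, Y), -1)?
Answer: -26312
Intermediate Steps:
Function('c')(Y) = Add(-1, Mul(-3, Y))
Function('L')(h) = Pow(h, 2)
x = 92 (x = Add(-4, Mul(Mul(3, Pow(-2, 2)), Add(-1, Mul(-3, -3)))) = Add(-4, Mul(Mul(3, 4), Add(-1, 9))) = Add(-4, Mul(12, 8)) = Add(-4, 96) = 92)
Mul(Mul(26, x), -11) = Mul(Mul(26, 92), -11) = Mul(2392, -11) = -26312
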